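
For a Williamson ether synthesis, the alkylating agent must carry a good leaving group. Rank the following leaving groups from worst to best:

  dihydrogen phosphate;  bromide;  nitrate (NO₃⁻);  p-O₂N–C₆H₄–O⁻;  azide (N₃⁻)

The more stable X⁻ (or X) is on its own — i.e. the weaker a base it is — the better a leaving group it makes.
bromide: pKₐ(HBr) ≈ -9
nitrate (NO₃⁻): pKₐ(HNO₃) ≈ -1.3
dihydrogen phosphate: pKₐ(H₃PO₄) ≈ 2.1
azide (N₃⁻): pKₐ(HN₃) ≈ 4.7
p-O₂N–C₆H₄–O⁻: pKₐ(p-nitrophenol) ≈ 7.2
Listed from poorest to best leaving group as asked.

p-O₂N–C₆H₄–O⁻ < azide (N₃⁻) < dihydrogen phosphate < nitrate (NO₃⁻) < bromide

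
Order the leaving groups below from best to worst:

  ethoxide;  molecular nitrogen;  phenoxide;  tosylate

A good leaving group is a weak base: the lower the pKₐ of its conjugate acid, the more readily it departs.
molecular nitrogen: no meaningful conjugate acid; N₂ departs as an exceptionally stable neutral molecule
tosylate: pKₐ(p-CH₃C₆H₄SO₃H (TsOH)) ≈ -2.8 — resonance-delocalised arenesulfonate
phenoxide: pKₐ(C₆H₅OH (phenol)) ≈ 10 — resonance into the ring helps, but still a poor LG
ethoxide: pKₐ(CH₃CH₂OH) ≈ 16 — strong base; alkoxides do not leave unassisted

molecular nitrogen > tosylate > phenoxide > ethoxide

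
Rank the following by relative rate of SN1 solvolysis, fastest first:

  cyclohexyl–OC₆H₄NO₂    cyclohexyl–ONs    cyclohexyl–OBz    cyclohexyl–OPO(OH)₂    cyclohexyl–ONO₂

cyclohexyl–ONs > cyclohexyl–ONO₂ > cyclohexyl–OPO(OH)₂ > cyclohexyl–OBz > cyclohexyl–OC₆H₄NO₂

Identical carbon frameworks mean the comparison reduces to leaving-group quality.
The more stable X⁻ (or X) is on its own — i.e. the weaker a base it is — the better a leaving group it makes.
cyclohexyl–ONs loses ONs⁻: pKₐ(p-O₂NC₆H₄SO₃H) ≈ -3.5
cyclohexyl–ONO₂ loses NO₃⁻: pKₐ(HNO₃) ≈ -1.3
cyclohexyl–OPO(OH)₂ loses H₂PO₄⁻: pKₐ(H₃PO₄) ≈ 2.1
cyclohexyl–OBz loses PhCOO⁻: pKₐ(C₆H₅COOH) ≈ 4.2
cyclohexyl–OC₆H₄NO₂ loses p-O₂N–C₆H₄–O⁻: pKₐ(p-nitrophenol) ≈ 7.2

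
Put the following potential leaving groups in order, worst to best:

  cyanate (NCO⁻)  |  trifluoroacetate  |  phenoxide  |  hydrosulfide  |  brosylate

phenoxide < hydrosulfide < cyanate (NCO⁻) < trifluoroacetate < brosylate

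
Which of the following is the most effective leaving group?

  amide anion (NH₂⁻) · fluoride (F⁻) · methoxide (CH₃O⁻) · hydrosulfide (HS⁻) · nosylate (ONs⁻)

nosylate (ONs⁻): pKₐ(p-O₂NC₆H₄SO₃H) ≈ -3.5
fluoride (F⁻): pKₐ(HF) ≈ 3.2
hydrosulfide (HS⁻): pKₐ(H₂S) ≈ 7
methoxide (CH₃O⁻): pKₐ(CH₃OH) ≈ 15.5
amide anion (NH₂⁻): pKₐ(NH₃) ≈ 38

nosylate (ONs⁻)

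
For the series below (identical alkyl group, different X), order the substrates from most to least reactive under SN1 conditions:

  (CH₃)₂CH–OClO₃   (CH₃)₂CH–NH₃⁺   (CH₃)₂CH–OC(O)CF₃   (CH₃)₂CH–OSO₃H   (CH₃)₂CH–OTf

Same R in every case — rank the leaving groups.
Leaving-group ability tracks the stability of the departed species; conjugate-acid pKₐ is the usual yardstick (lower pKₐ → better LG).
(CH₃)₂CH–OTf loses OTf⁻: pKₐ(CF₃SO₃H (triflic acid)) ≈ -14
(CH₃)₂CH–OClO₃ loses ClO₄⁻: pKₐ(HClO₄) ≈ -10
(CH₃)₂CH–OSO₃H loses HSO₄⁻: pKₐ(H₂SO₄) ≈ -3
(CH₃)₂CH–OC(O)CF₃ loses CF₃COO⁻: pKₐ(CF₃COOH) ≈ 0.2
(CH₃)₂CH–NH₃⁺ loses NH₃: pKₐ(NH₄⁺) ≈ 9.2

(CH₃)₂CH–OTf > (CH₃)₂CH–OClO₃ > (CH₃)₂CH–OSO₃H > (CH₃)₂CH–OC(O)CF₃ > (CH₃)₂CH–NH₃⁺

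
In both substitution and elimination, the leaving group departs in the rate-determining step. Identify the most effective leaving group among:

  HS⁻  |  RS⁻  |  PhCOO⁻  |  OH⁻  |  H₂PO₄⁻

H₂PO₄⁻

H₂PO₄⁻: pKₐ(H₃PO₄) ≈ 2.1
PhCOO⁻: pKₐ(C₆H₅COOH) ≈ 4.2
HS⁻: pKₐ(H₂S) ≈ 7
RS⁻: pKₐ(RSH (a thiol)) ≈ 10.5
OH⁻: pKₐ(H₂O) ≈ 15.7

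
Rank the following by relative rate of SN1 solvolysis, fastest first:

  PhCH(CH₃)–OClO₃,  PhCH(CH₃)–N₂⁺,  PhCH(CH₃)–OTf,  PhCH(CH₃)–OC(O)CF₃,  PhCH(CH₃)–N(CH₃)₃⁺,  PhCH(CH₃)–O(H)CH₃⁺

Identical carbon frameworks mean the comparison reduces to leaving-group quality.
A good leaving group is a weak base: the lower the pKₐ of its conjugate acid, the more readily it departs.
PhCH(CH₃)–N₂⁺ loses N₂: no meaningful conjugate acid; N₂ departs as an exceptionally stable neutral molecule
PhCH(CH₃)–OTf loses OTf⁻: pKₐ(CF₃SO₃H (triflic acid)) ≈ -14
PhCH(CH₃)–OClO₃ loses ClO₄⁻: pKₐ(HClO₄) ≈ -10
PhCH(CH₃)–O(H)CH₃⁺ loses R'OH: pKₐ(R'OH₂⁺) ≈ -2.4
PhCH(CH₃)–OC(O)CF₃ loses CF₃COO⁻: pKₐ(CF₃COOH) ≈ 0.2
PhCH(CH₃)–N(CH₃)₃⁺ loses NR'₃: pKₐ(R'₃NH⁺) ≈ 10.7

PhCH(CH₃)–N₂⁺ > PhCH(CH₃)–OTf > PhCH(CH₃)–OClO₃ > PhCH(CH₃)–O(H)CH₃⁺ > PhCH(CH₃)–OC(O)CF₃ > PhCH(CH₃)–N(CH₃)₃⁺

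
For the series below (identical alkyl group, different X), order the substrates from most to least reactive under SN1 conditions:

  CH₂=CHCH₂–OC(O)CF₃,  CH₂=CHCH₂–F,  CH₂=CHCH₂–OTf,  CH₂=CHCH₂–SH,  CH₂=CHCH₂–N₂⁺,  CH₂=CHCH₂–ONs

The skeletons are identical, so relative rate is governed entirely by leaving-group ability.
Rank by basicity of the departing species: weakest base leaves most easily.
CH₂=CHCH₂–N₂⁺ loses N₂: no meaningful conjugate acid; N₂ departs as an exceptionally stable neutral molecule
CH₂=CHCH₂–OTf loses OTf⁻: pKₐ(CF₃SO₃H (triflic acid)) ≈ -14
CH₂=CHCH₂–ONs loses ONs⁻: pKₐ(p-O₂NC₆H₄SO₃H) ≈ -3.5
CH₂=CHCH₂–OC(O)CF₃ loses CF₃COO⁻: pKₐ(CF₃COOH) ≈ 0.2
CH₂=CHCH₂–F loses F⁻: pKₐ(HF) ≈ 3.2
CH₂=CHCH₂–SH loses HS⁻: pKₐ(H₂S) ≈ 7

CH₂=CHCH₂–N₂⁺ > CH₂=CHCH₂–OTf > CH₂=CHCH₂–ONs > CH₂=CHCH₂–OC(O)CF₃ > CH₂=CHCH₂–F > CH₂=CHCH₂–SH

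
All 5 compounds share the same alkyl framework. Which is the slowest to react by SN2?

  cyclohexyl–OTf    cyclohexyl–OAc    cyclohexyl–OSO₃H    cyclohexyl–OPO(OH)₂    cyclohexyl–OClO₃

With the same alkyl group throughout, only the leaving group differentiates the rates.
A good leaving group is a weak base: the lower the pKₐ of its conjugate acid, the more readily it departs.
cyclohexyl–OTf loses OTf⁻: pKₐ(CF₃SO₃H (triflic acid)) ≈ -14
cyclohexyl–OClO₃ loses ClO₄⁻: pKₐ(HClO₄) ≈ -10
cyclohexyl–OSO₃H loses HSO₄⁻: pKₐ(H₂SO₄) ≈ -3
cyclohexyl–OPO(OH)₂ loses H₂PO₄⁻: pKₐ(H₃PO₄) ≈ 2.1
cyclohexyl–OAc loses AcO⁻: pKₐ(CH₃COOH) ≈ 4.8

cyclohexyl–OAc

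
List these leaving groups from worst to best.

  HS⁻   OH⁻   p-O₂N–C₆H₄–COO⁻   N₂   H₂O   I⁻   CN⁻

N₂: no meaningful conjugate acid; N₂ departs as an exceptionally stable neutral molecule
I⁻: pKₐ(HI) ≈ -10
H₂O: pKₐ(H₃O⁺) ≈ -1.7
p-O₂N–C₆H₄–COO⁻: pKₐ(p-nitrobenzoic acid) ≈ 3.4
HS⁻: pKₐ(H₂S) ≈ 7
CN⁻: pKₐ(HCN) ≈ 9.2
OH⁻: pKₐ(H₂O) ≈ 15.7
Listed from poorest to best leaving group as asked.

OH⁻ < CN⁻ < HS⁻ < p-O₂N–C₆H₄–COO⁻ < H₂O < I⁻ < N₂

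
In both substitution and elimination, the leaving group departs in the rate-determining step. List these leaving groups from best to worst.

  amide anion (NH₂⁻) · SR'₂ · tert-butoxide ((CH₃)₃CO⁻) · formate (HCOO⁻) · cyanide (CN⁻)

The more stable X⁻ (or X) is on its own — i.e. the weaker a base it is — the better a leaving group it makes.
SR'₂: pKₐ(R'₂SH⁺) ≈ -7
formate (HCOO⁻): pKₐ(HCOOH) ≈ 3.8
cyanide (CN⁻): pKₐ(HCN) ≈ 9.2
tert-butoxide ((CH₃)₃CO⁻): pKₐ(t-BuOH) ≈ 18
amide anion (NH₂⁻): pKₐ(NH₃) ≈ 38

SR'₂ > formate (HCOO⁻) > cyanide (CN⁻) > tert-butoxide ((CH₃)₃CO⁻) > amide anion (NH₂⁻)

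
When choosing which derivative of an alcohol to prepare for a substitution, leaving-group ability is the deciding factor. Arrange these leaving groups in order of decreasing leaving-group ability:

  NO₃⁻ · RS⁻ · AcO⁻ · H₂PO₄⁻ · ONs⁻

ONs⁻: pKₐ(p-O₂NC₆H₄SO₃H) ≈ -3.5 — p-nitro group further stabilises the sulfonate
NO₃⁻: pKₐ(HNO₃) ≈ -1.3
H₂PO₄⁻: pKₐ(H₃PO₄) ≈ 2.1 — moderate base; biological leaving group after further activation
AcO⁻: pKₐ(CH₃COOH) ≈ 4.8
RS⁻: pKₐ(RSH (a thiol)) ≈ 10.5 — moderately basic; rarely leaves without activation

ONs⁻ > NO₃⁻ > H₂PO₄⁻ > AcO⁻ > RS⁻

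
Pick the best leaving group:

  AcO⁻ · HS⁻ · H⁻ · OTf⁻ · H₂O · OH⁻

The more stable X⁻ (or X) is on its own — i.e. the weaker a base it is — the better a leaving group it makes.
OTf⁻: pKₐ(CF₃SO₃H (triflic acid)) ≈ -14
H₂O: pKₐ(H₃O⁺) ≈ -1.7
AcO⁻: pKₐ(CH₃COOH) ≈ 4.8
HS⁻: pKₐ(H₂S) ≈ 7
OH⁻: pKₐ(H₂O) ≈ 15.7
H⁻: pKₐ(H₂) ≈ 36

OTf⁻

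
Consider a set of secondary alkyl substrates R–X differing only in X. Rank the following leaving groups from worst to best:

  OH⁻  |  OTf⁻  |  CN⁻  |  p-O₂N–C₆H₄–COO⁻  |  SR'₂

OH⁻ < CN⁻ < p-O₂N–C₆H₄–COO⁻ < SR'₂ < OTf⁻

Leaving-group ability tracks the stability of the departed species; conjugate-acid pKₐ is the usual yardstick (lower pKₐ → better LG).
OTf⁻: pKₐ(CF₃SO₃H (triflic acid)) ≈ -14 — charge spread over three oxygens and a CF₃ group; the premier leaving group in synthesis
SR'₂: pKₐ(R'₂SH⁺) ≈ -7 — neutral; leaves from a sulfonium salt (R–SR'₂⁺)
p-O₂N–C₆H₄–COO⁻: pKₐ(p-nitrobenzoic acid) ≈ 3.4
CN⁻: pKₐ(HCN) ≈ 9.2
OH⁻: pKₐ(H₂O) ≈ 15.7
Reversing gives the worst-to-best order requested.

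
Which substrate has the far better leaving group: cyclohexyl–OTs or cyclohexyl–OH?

cyclohexyl–OTs

From cyclohexyl–OH the departing group would be OH⁻ (pKₐ(H₂O) ≈ 15.7). Strong base; essentially never leaves without prior activation.
From cyclohexyl–OTs the leaving group is OTs⁻ (pKₐ(p-CH₃C₆H₄SO₃H (TsOH)) ≈ -2.8). Resonance-delocalised arenesulfonate.
(In practice cyclohexyl–OTs is made from cyclohexyl–OH by treatment with TsCl / pyridine, converting the hydroxyl into a tosylate.)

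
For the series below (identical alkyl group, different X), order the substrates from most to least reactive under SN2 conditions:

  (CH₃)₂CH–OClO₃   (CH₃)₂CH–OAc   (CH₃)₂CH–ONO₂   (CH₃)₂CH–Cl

(CH₃)₂CH–OClO₃ > (CH₃)₂CH–Cl > (CH₃)₂CH–ONO₂ > (CH₃)₂CH–OAc

The skeletons are identical, so relative rate is governed entirely by leaving-group ability.
A good leaving group is a weak base: the lower the pKₐ of its conjugate acid, the more readily it departs.
(CH₃)₂CH–OClO₃ loses ClO₄⁻: pKₐ(HClO₄) ≈ -10
(CH₃)₂CH–Cl loses Cl⁻: pKₐ(HCl) ≈ -7
(CH₃)₂CH–ONO₂ loses NO₃⁻: pKₐ(HNO₃) ≈ -1.3
(CH₃)₂CH–OAc loses AcO⁻: pKₐ(CH₃COOH) ≈ 4.8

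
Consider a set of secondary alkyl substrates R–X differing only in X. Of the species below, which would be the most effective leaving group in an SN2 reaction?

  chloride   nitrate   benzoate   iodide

The more stable X⁻ (or X) is on its own — i.e. the weaker a base it is — the better a leaving group it makes.
iodide: pKₐ(HI) ≈ -10
chloride: pKₐ(HCl) ≈ -7
nitrate: pKₐ(HNO₃) ≈ -1.3
benzoate: pKₐ(C₆H₅COOH) ≈ 4.2

iodide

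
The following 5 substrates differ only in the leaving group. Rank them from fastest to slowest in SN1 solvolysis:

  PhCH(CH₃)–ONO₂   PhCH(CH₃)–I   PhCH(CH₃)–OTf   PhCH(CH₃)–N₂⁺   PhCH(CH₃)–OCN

PhCH(CH₃)–N₂⁺ > PhCH(CH₃)–OTf > PhCH(CH₃)–I > PhCH(CH₃)–ONO₂ > PhCH(CH₃)–OCN

Identical carbon frameworks mean the comparison reduces to leaving-group quality.
Rank by basicity of the departing species: weakest base leaves most easily.
PhCH(CH₃)–N₂⁺ loses N₂: no meaningful conjugate acid; N₂ departs as an exceptionally stable neutral molecule
PhCH(CH₃)–OTf loses OTf⁻: pKₐ(CF₃SO₃H (triflic acid)) ≈ -14
PhCH(CH₃)–I loses I⁻: pKₐ(HI) ≈ -10
PhCH(CH₃)–ONO₂ loses NO₃⁻: pKₐ(HNO₃) ≈ -1.3
PhCH(CH₃)–OCN loses NCO⁻: pKₐ(HOCN) ≈ 3.5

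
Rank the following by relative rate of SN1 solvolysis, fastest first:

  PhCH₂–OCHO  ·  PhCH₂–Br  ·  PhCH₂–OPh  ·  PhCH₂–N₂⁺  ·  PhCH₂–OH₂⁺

PhCH₂–N₂⁺ > PhCH₂–Br > PhCH₂–OH₂⁺ > PhCH₂–OCHO > PhCH₂–OPh

Same R in every case — rank the leaving groups.
Leaving-group ability tracks the stability of the departed species; conjugate-acid pKₐ is the usual yardstick (lower pKₐ → better LG).
PhCH₂–N₂⁺ loses N₂: no meaningful conjugate acid; N₂ departs as an exceptionally stable neutral molecule
PhCH₂–Br loses Br⁻: pKₐ(HBr) ≈ -9
PhCH₂–OH₂⁺ loses H₂O: pKₐ(H₃O⁺) ≈ -1.7
PhCH₂–OCHO loses HCOO⁻: pKₐ(HCOOH) ≈ 3.8
PhCH₂–OPh loses PhO⁻: pKₐ(C₆H₅OH (phenol)) ≈ 10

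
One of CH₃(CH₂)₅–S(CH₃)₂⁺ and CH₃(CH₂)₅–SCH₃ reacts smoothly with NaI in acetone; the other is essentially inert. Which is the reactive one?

CH₃(CH₂)₅–S(CH₃)₂⁺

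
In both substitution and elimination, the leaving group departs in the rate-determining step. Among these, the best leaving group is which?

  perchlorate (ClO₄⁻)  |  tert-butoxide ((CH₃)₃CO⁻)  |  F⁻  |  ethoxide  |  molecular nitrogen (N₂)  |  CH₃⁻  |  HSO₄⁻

molecular nitrogen (N₂): no meaningful conjugate acid; N₂ departs as an exceptionally stable neutral molecule
perchlorate (ClO₄⁻): pKₐ(HClO₄) ≈ -10
HSO₄⁻: pKₐ(H₂SO₄) ≈ -3
F⁻: pKₐ(HF) ≈ 3.2
ethoxide: pKₐ(CH₃CH₂OH) ≈ 16
tert-butoxide ((CH₃)₃CO⁻): pKₐ(t-BuOH) ≈ 18
CH₃⁻: pKₐ(CH₄) ≈ 48

molecular nitrogen (N₂)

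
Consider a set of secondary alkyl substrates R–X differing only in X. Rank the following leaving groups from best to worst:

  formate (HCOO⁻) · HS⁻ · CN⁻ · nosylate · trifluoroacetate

nosylate: pKₐ(p-O₂NC₆H₄SO₃H) ≈ -3.5
trifluoroacetate: pKₐ(CF₃COOH) ≈ 0.2 — strongly electron-withdrawing CF₃ stabilises the carboxylate
formate (HCOO⁻): pKₐ(HCOOH) ≈ 3.8 — resonance-stabilised carboxylate
HS⁻: pKₐ(H₂S) ≈ 7 — larger and more polarisable than the oxygen analogue
CN⁻: pKₐ(HCN) ≈ 9.2 — sp carbon stabilises the charge somewhat, but still a poor LG

nosylate > trifluoroacetate > formate (HCOO⁻) > HS⁻ > CN⁻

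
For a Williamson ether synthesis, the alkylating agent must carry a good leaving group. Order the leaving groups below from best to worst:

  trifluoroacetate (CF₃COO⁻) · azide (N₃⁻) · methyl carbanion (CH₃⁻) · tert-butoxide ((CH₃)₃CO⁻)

trifluoroacetate (CF₃COO⁻) > azide (N₃⁻) > tert-butoxide ((CH₃)₃CO⁻) > methyl carbanion (CH₃⁻)

trifluoroacetate (CF₃COO⁻): pKₐ(CF₃COOH) ≈ 0.2 — strongly electron-withdrawing CF₃ stabilises the carboxylate
azide (N₃⁻): pKₐ(HN₃) ≈ 4.7
tert-butoxide ((CH₃)₃CO⁻): pKₐ(t-BuOH) ≈ 18 — bulky, strongly basic alkoxide
methyl carbanion (CH₃⁻): pKₐ(CH₄) ≈ 48 — unstabilised carbanion; the worst conceivable leaving group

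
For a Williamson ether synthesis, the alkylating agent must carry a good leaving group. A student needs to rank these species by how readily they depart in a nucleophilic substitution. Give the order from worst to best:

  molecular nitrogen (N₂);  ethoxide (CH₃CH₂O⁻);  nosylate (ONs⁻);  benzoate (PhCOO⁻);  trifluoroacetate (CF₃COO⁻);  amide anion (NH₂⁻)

amide anion (NH₂⁻) < ethoxide (CH₃CH₂O⁻) < benzoate (PhCOO⁻) < trifluoroacetate (CF₃COO⁻) < nosylate (ONs⁻) < molecular nitrogen (N₂)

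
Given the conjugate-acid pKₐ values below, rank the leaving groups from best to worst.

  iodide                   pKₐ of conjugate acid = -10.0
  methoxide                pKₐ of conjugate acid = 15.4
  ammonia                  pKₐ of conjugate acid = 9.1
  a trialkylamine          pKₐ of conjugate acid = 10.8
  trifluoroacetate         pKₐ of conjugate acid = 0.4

iodide > trifluoroacetate > ammonia > a trialkylamine > methoxide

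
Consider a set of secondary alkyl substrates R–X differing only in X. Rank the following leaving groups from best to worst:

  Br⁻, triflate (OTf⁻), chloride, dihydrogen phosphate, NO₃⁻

triflate (OTf⁻) > Br⁻ > chloride > NO₃⁻ > dihydrogen phosphate

Leaving-group ability tracks the stability of the departed species; conjugate-acid pKₐ is the usual yardstick (lower pKₐ → better LG).
triflate (OTf⁻): pKₐ(CF₃SO₃H (triflic acid)) ≈ -14
Br⁻: pKₐ(HBr) ≈ -9
chloride: pKₐ(HCl) ≈ -7
NO₃⁻: pKₐ(HNO₃) ≈ -1.3
dihydrogen phosphate: pKₐ(H₃PO₄) ≈ 2.1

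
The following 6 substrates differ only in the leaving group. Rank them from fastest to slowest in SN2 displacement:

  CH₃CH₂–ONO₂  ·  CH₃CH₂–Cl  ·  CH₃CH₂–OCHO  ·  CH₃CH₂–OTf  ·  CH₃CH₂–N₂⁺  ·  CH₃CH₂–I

CH₃CH₂–N₂⁺ > CH₃CH₂–OTf > CH₃CH₂–I > CH₃CH₂–Cl > CH₃CH₂–ONO₂ > CH₃CH₂–OCHO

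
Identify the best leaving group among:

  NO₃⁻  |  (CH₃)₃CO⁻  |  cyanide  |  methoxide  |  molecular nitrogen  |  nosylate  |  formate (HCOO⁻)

molecular nitrogen

A good leaving group is a weak base: the lower the pKₐ of its conjugate acid, the more readily it departs.
molecular nitrogen: no meaningful conjugate acid; N₂ departs as an exceptionally stable neutral molecule
nosylate: pKₐ(p-O₂NC₆H₄SO₃H) ≈ -3.5
NO₃⁻: pKₐ(HNO₃) ≈ -1.3
formate (HCOO⁻): pKₐ(HCOOH) ≈ 3.8
cyanide: pKₐ(HCN) ≈ 9.2
methoxide: pKₐ(CH₃OH) ≈ 15.5
(CH₃)₃CO⁻: pKₐ(t-BuOH) ≈ 18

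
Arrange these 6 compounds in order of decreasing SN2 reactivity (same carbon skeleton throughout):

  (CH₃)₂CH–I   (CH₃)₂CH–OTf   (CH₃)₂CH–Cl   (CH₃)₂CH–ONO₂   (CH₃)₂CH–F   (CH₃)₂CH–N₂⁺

Identical carbon frameworks mean the comparison reduces to leaving-group quality.
The more stable X⁻ (or X) is on its own — i.e. the weaker a base it is — the better a leaving group it makes.
(CH₃)₂CH–N₂⁺ loses N₂: no meaningful conjugate acid; N₂ departs as an exceptionally stable neutral molecule
(CH₃)₂CH–OTf loses OTf⁻: pKₐ(CF₃SO₃H (triflic acid)) ≈ -14
(CH₃)₂CH–I loses I⁻: pKₐ(HI) ≈ -10
(CH₃)₂CH–Cl loses Cl⁻: pKₐ(HCl) ≈ -7
(CH₃)₂CH–ONO₂ loses NO₃⁻: pKₐ(HNO₃) ≈ -1.3
(CH₃)₂CH–F loses F⁻: pKₐ(HF) ≈ 3.2

(CH₃)₂CH–N₂⁺ > (CH₃)₂CH–OTf > (CH₃)₂CH–I > (CH₃)₂CH–Cl > (CH₃)₂CH–ONO₂ > (CH₃)₂CH–F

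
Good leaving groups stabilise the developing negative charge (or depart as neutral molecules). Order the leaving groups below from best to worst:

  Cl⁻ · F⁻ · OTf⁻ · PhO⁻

OTf⁻ > Cl⁻ > F⁻ > PhO⁻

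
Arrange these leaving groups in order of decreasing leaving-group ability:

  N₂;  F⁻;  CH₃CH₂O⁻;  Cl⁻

Leaving-group ability tracks the stability of the departed species; conjugate-acid pKₐ is the usual yardstick (lower pKₐ → better LG).
N₂: no meaningful conjugate acid; N₂ departs as an exceptionally stable neutral molecule
Cl⁻: pKₐ(HCl) ≈ -7 — moderately weak base
F⁻: pKₐ(HF) ≈ 3.2 — small and strongly basic; the poor halide leaving group
CH₃CH₂O⁻: pKₐ(CH₃CH₂OH) ≈ 16

N₂ > Cl⁻ > F⁻ > CH₃CH₂O⁻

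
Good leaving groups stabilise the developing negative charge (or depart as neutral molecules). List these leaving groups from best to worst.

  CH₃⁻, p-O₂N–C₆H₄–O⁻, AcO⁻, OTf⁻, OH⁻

OTf⁻: pKₐ(CF₃SO₃H (triflic acid)) ≈ -14 — charge spread over three oxygens and a CF₃ group; the premier leaving group in synthesis
AcO⁻: pKₐ(CH₃COOH) ≈ 4.8 — resonance-stabilised but still a weak base
p-O₂N–C₆H₄–O⁻: pKₐ(p-nitrophenol) ≈ 7.2 — nitro group delocalises the charge; the classic chromogenic LG
OH⁻: pKₐ(H₂O) ≈ 15.7
CH₃⁻: pKₐ(CH₄) ≈ 48 — unstabilised carbanion; the worst conceivable leaving group

OTf⁻ > AcO⁻ > p-O₂N–C₆H₄–O⁻ > OH⁻ > CH₃⁻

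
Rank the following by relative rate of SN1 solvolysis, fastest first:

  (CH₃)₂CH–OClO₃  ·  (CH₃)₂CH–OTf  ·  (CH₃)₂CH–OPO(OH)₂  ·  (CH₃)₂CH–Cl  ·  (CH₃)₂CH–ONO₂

(CH₃)₂CH–OTf > (CH₃)₂CH–OClO₃ > (CH₃)₂CH–Cl > (CH₃)₂CH–ONO₂ > (CH₃)₂CH–OPO(OH)₂

The skeletons are identical, so relative rate is governed entirely by leaving-group ability.
A good leaving group is a weak base: the lower the pKₐ of its conjugate acid, the more readily it departs.
(CH₃)₂CH–OTf loses OTf⁻: pKₐ(CF₃SO₃H (triflic acid)) ≈ -14
(CH₃)₂CH–OClO₃ loses ClO₄⁻: pKₐ(HClO₄) ≈ -10
(CH₃)₂CH–Cl loses Cl⁻: pKₐ(HCl) ≈ -7
(CH₃)₂CH–ONO₂ loses NO₃⁻: pKₐ(HNO₃) ≈ -1.3
(CH₃)₂CH–OPO(OH)₂ loses H₂PO₄⁻: pKₐ(H₃PO₄) ≈ 2.1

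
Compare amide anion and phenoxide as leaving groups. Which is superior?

phenoxide

phenoxide is the better leaving group.
pKₐ(C₆H₅OH (phenol)) ≈ 10 versus pKₐ(NH₃) ≈ 38: phenoxide is the much weaker base.
Resonance into the ring helps, but still a poor LG.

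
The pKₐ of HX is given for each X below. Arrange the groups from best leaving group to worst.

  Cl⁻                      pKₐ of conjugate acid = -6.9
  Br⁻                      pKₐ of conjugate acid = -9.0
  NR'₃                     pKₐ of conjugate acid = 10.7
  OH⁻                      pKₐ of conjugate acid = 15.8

Br⁻ > Cl⁻ > NR'₃ > OH⁻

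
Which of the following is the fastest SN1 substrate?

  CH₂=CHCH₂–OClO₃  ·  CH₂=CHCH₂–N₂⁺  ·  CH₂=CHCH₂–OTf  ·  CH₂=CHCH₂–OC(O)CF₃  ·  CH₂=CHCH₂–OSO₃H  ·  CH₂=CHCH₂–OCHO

Identical carbon frameworks mean the comparison reduces to leaving-group quality.
Leaving-group ability tracks the stability of the departed species; conjugate-acid pKₐ is the usual yardstick (lower pKₐ → better LG).
CH₂=CHCH₂–N₂⁺ loses N₂: no meaningful conjugate acid; N₂ departs as an exceptionally stable neutral molecule
CH₂=CHCH₂–OTf loses OTf⁻: pKₐ(CF₃SO₃H (triflic acid)) ≈ -14
CH₂=CHCH₂–OClO₃ loses ClO₄⁻: pKₐ(HClO₄) ≈ -10
CH₂=CHCH₂–OSO₃H loses HSO₄⁻: pKₐ(H₂SO₄) ≈ -3
CH₂=CHCH₂–OC(O)CF₃ loses CF₃COO⁻: pKₐ(CF₃COOH) ≈ 0.2
CH₂=CHCH₂–OCHO loses HCOO⁻: pKₐ(HCOOH) ≈ 3.8

CH₂=CHCH₂–N₂⁺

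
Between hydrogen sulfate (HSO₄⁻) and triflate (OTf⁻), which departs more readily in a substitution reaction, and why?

triflate (OTf⁻) is the better leaving group.
pKₐ(CF₃SO₃H (triflic acid)) ≈ -14 versus pKₐ(H₂SO₄) ≈ -3: triflate (OTf⁻) is the much weaker base.
Charge spread over three oxygens and a CF₃ group; the premier leaving group in synthesis.

triflate (OTf⁻)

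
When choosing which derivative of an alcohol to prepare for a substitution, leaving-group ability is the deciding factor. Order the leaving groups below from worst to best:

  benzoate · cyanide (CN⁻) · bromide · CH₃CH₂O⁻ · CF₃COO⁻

CH₃CH₂O⁻ < cyanide (CN⁻) < benzoate < CF₃COO⁻ < bromide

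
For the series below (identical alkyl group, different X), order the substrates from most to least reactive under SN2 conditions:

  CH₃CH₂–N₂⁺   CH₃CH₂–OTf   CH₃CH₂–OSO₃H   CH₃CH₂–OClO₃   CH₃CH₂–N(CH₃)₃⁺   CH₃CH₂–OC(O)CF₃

The skeletons are identical, so relative rate is governed entirely by leaving-group ability.
The more stable X⁻ (or X) is on its own — i.e. the weaker a base it is — the better a leaving group it makes.
CH₃CH₂–N₂⁺ loses N₂: no meaningful conjugate acid; N₂ departs as an exceptionally stable neutral molecule
CH₃CH₂–OTf loses OTf⁻: pKₐ(CF₃SO₃H (triflic acid)) ≈ -14
CH₃CH₂–OClO₃ loses ClO₄⁻: pKₐ(HClO₄) ≈ -10
CH₃CH₂–OSO₃H loses HSO₄⁻: pKₐ(H₂SO₄) ≈ -3
CH₃CH₂–OC(O)CF₃ loses CF₃COO⁻: pKₐ(CF₃COOH) ≈ 0.2
CH₃CH₂–N(CH₃)₃⁺ loses NR'₃: pKₐ(R'₃NH⁺) ≈ 10.7

CH₃CH₂–N₂⁺ > CH₃CH₂–OTf > CH₃CH₂–OClO₃ > CH₃CH₂–OSO₃H > CH₃CH₂–OC(O)CF₃ > CH₃CH₂–N(CH₃)₃⁺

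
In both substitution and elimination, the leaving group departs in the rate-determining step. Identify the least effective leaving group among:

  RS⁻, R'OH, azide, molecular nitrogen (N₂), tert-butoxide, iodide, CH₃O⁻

tert-butoxide

A good leaving group is a weak base: the lower the pKₐ of its conjugate acid, the more readily it departs.
molecular nitrogen (N₂): no meaningful conjugate acid; N₂ departs as an exceptionally stable neutral molecule
iodide: pKₐ(HI) ≈ -10
R'OH: pKₐ(R'OH₂⁺) ≈ -2.4
azide: pKₐ(HN₃) ≈ 4.7
RS⁻: pKₐ(RSH (a thiol)) ≈ 10.5
CH₃O⁻: pKₐ(CH₃OH) ≈ 15.5
tert-butoxide: pKₐ(t-BuOH) ≈ 18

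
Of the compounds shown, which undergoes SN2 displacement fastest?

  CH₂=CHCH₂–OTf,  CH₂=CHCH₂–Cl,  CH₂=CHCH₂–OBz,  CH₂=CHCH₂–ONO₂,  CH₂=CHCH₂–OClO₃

The skeletons are identical, so relative rate is governed entirely by leaving-group ability.
Rank by basicity of the departing species: weakest base leaves most easily.
CH₂=CHCH₂–OTf loses OTf⁻: pKₐ(CF₃SO₃H (triflic acid)) ≈ -14
CH₂=CHCH₂–OClO₃ loses ClO₄⁻: pKₐ(HClO₄) ≈ -10
CH₂=CHCH₂–Cl loses Cl⁻: pKₐ(HCl) ≈ -7
CH₂=CHCH₂–ONO₂ loses NO₃⁻: pKₐ(HNO₃) ≈ -1.3
CH₂=CHCH₂–OBz loses PhCOO⁻: pKₐ(C₆H₅COOH) ≈ 4.2

CH₂=CHCH₂–OTf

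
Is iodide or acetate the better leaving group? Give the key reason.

iodide

iodide is the better leaving group.
pKₐ(HI) ≈ -10 versus pKₐ(CH₃COOH) ≈ 4.8: iodide is the much weaker base.
Large, highly polarisable; very weak base.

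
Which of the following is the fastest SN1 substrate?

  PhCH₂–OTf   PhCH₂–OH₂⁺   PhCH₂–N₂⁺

With the same alkyl group throughout, only the leaving group differentiates the rates.
A good leaving group is a weak base: the lower the pKₐ of its conjugate acid, the more readily it departs.
PhCH₂–N₂⁺ loses N₂: no meaningful conjugate acid; N₂ departs as an exceptionally stable neutral molecule
PhCH₂–OTf loses OTf⁻: pKₐ(CF₃SO₃H (triflic acid)) ≈ -14
PhCH₂–OH₂⁺ loses H₂O: pKₐ(H₃O⁺) ≈ -1.7

PhCH₂–N₂⁺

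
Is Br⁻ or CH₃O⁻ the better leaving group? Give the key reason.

Br⁻ is the better leaving group.
pKₐ(HBr) ≈ -9 versus pKₐ(CH₃OH) ≈ 15.5: Br⁻ is the much weaker base.
Weak base; good leaving group.

Br⁻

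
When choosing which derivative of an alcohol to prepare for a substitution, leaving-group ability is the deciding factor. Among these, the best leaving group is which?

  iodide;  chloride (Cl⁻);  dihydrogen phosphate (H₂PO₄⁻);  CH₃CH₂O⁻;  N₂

N₂: no meaningful conjugate acid; N₂ departs as an exceptionally stable neutral molecule
iodide: pKₐ(HI) ≈ -10
chloride (Cl⁻): pKₐ(HCl) ≈ -7
dihydrogen phosphate (H₂PO₄⁻): pKₐ(H₃PO₄) ≈ 2.1
CH₃CH₂O⁻: pKₐ(CH₃CH₂OH) ≈ 16

N₂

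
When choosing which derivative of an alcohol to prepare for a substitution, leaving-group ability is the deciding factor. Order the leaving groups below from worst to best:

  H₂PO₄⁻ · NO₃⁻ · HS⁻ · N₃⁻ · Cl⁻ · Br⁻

Leaving-group ability tracks the stability of the departed species; conjugate-acid pKₐ is the usual yardstick (lower pKₐ → better LG).
Br⁻: pKₐ(HBr) ≈ -9
Cl⁻: pKₐ(HCl) ≈ -7
NO₃⁻: pKₐ(HNO₃) ≈ -1.3 — resonance-delocalised over three oxygens
H₂PO₄⁻: pKₐ(H₃PO₄) ≈ 2.1 — moderate base; biological leaving group after further activation
N₃⁻: pKₐ(HN₃) ≈ 4.7 — linear, resonance-stabilised
HS⁻: pKₐ(H₂S) ≈ 7
Listed from poorest to best leaving group as asked.

HS⁻ < N₃⁻ < H₂PO₄⁻ < NO₃⁻ < Cl⁻ < Br⁻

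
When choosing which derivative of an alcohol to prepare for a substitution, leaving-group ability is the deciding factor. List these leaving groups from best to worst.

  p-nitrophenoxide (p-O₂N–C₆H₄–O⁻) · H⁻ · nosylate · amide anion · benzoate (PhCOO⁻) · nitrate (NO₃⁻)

The more stable X⁻ (or X) is on its own — i.e. the weaker a base it is — the better a leaving group it makes.
nosylate: pKₐ(p-O₂NC₆H₄SO₃H) ≈ -3.5 — p-nitro group further stabilises the sulfonate
nitrate (NO₃⁻): pKₐ(HNO₃) ≈ -1.3 — resonance-delocalised over three oxygens
benzoate (PhCOO⁻): pKₐ(C₆H₅COOH) ≈ 4.2
p-nitrophenoxide (p-O₂N–C₆H₄–O⁻): pKₐ(p-nitrophenol) ≈ 7.2 — nitro group delocalises the charge; the classic chromogenic LG
H⁻: pKₐ(H₂) ≈ 36
amide anion: pKₐ(NH₃) ≈ 38

nosylate > nitrate (NO₃⁻) > benzoate (PhCOO⁻) > p-nitrophenoxide (p-O₂N–C₆H₄–O⁻) > H⁻ > amide anion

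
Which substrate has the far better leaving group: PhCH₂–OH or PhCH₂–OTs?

PhCH₂–OTs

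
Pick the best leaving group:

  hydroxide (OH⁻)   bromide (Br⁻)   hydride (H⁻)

The more stable X⁻ (or X) is on its own — i.e. the weaker a base it is — the better a leaving group it makes.
bromide (Br⁻): pKₐ(HBr) ≈ -9
hydroxide (OH⁻): pKₐ(H₂O) ≈ 15.7
hydride (H⁻): pKₐ(H₂) ≈ 36

bromide (Br⁻)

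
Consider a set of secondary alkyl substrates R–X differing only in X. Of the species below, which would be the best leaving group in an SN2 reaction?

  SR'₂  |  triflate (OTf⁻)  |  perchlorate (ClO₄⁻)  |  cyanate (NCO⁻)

triflate (OTf⁻)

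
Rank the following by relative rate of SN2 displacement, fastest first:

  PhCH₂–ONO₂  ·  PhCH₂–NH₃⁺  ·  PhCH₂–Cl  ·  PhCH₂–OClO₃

Identical carbon frameworks mean the comparison reduces to leaving-group quality.
A good leaving group is a weak base: the lower the pKₐ of its conjugate acid, the more readily it departs.
PhCH₂–OClO₃ loses ClO₄⁻: pKₐ(HClO₄) ≈ -10
PhCH₂–Cl loses Cl⁻: pKₐ(HCl) ≈ -7
PhCH₂–ONO₂ loses NO₃⁻: pKₐ(HNO₃) ≈ -1.3
PhCH₂–NH₃⁺ loses NH₃: pKₐ(NH₄⁺) ≈ 9.2

PhCH₂–OClO₃ > PhCH₂–Cl > PhCH₂–ONO₂ > PhCH₂–NH₃⁺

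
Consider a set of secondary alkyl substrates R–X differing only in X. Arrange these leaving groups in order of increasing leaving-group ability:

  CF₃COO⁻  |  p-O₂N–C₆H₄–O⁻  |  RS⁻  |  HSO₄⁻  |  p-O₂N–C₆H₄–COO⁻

RS⁻ < p-O₂N–C₆H₄–O⁻ < p-O₂N–C₆H₄–COO⁻ < CF₃COO⁻ < HSO₄⁻

Rank by basicity of the departing species: weakest base leaves most easily.
HSO₄⁻: pKₐ(H₂SO₄) ≈ -3
CF₃COO⁻: pKₐ(CF₃COOH) ≈ 0.2 — strongly electron-withdrawing CF₃ stabilises the carboxylate
p-O₂N–C₆H₄–COO⁻: pKₐ(p-nitrobenzoic acid) ≈ 3.4 — electron-withdrawing nitro group stabilises the carboxylate
p-O₂N–C₆H₄–O⁻: pKₐ(p-nitrophenol) ≈ 7.2 — nitro group delocalises the charge; the classic chromogenic LG
RS⁻: pKₐ(RSH (a thiol)) ≈ 10.5 — moderately basic; rarely leaves without activation
Reversing gives the worst-to-best order requested.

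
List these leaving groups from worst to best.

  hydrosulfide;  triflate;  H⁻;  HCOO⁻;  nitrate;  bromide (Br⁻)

H⁻ < hydrosulfide < HCOO⁻ < nitrate < bromide (Br⁻) < triflate

Rank by basicity of the departing species: weakest base leaves most easily.
triflate: pKₐ(CF₃SO₃H (triflic acid)) ≈ -14 — charge spread over three oxygens and a CF₃ group; the premier leaving group in synthesis
bromide (Br⁻): pKₐ(HBr) ≈ -9 — weak base; good leaving group
nitrate: pKₐ(HNO₃) ≈ -1.3 — resonance-delocalised over three oxygens
HCOO⁻: pKₐ(HCOOH) ≈ 3.8 — resonance-stabilised carboxylate
hydrosulfide: pKₐ(H₂S) ≈ 7
H⁻: pKₐ(H₂) ≈ 36
The question asks for worst first, so the sequence is read in increasing leaving-group ability.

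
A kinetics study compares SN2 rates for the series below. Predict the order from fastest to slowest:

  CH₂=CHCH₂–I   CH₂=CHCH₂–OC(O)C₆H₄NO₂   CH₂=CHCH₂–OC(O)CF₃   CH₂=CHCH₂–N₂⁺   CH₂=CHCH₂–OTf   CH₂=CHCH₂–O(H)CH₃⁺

CH₂=CHCH₂–N₂⁺ > CH₂=CHCH₂–OTf > CH₂=CHCH₂–I > CH₂=CHCH₂–O(H)CH₃⁺ > CH₂=CHCH₂–OC(O)CF₃ > CH₂=CHCH₂–OC(O)C₆H₄NO₂

The skeletons are identical, so relative rate is governed entirely by leaving-group ability.
Rank by basicity of the departing species: weakest base leaves most easily.
CH₂=CHCH₂–N₂⁺ loses N₂: no meaningful conjugate acid; N₂ departs as an exceptionally stable neutral molecule
CH₂=CHCH₂–OTf loses OTf⁻: pKₐ(CF₃SO₃H (triflic acid)) ≈ -14
CH₂=CHCH₂–I loses I⁻: pKₐ(HI) ≈ -10
CH₂=CHCH₂–O(H)CH₃⁺ loses R'OH: pKₐ(R'OH₂⁺) ≈ -2.4
CH₂=CHCH₂–OC(O)CF₃ loses CF₃COO⁻: pKₐ(CF₃COOH) ≈ 0.2
CH₂=CHCH₂–OC(O)C₆H₄NO₂ loses p-O₂N–C₆H₄–COO⁻: pKₐ(p-nitrobenzoic acid) ≈ 3.4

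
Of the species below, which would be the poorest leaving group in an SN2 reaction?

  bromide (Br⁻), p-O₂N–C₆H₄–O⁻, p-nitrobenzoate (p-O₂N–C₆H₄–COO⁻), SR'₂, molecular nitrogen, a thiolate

molecular nitrogen: no meaningful conjugate acid; N₂ departs as an exceptionally stable neutral molecule
bromide (Br⁻): pKₐ(HBr) ≈ -9
SR'₂: pKₐ(R'₂SH⁺) ≈ -7
p-nitrobenzoate (p-O₂N–C₆H₄–COO⁻): pKₐ(p-nitrobenzoic acid) ≈ 3.4
p-O₂N–C₆H₄–O⁻: pKₐ(p-nitrophenol) ≈ 7.2
a thiolate: pKₐ(RSH (a thiol)) ≈ 10.5

a thiolate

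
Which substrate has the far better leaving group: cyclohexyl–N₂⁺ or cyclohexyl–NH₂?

cyclohexyl–N₂⁺

From cyclohexyl–NH₂ the departing group would be NH₂⁻ (pKₐ(NH₃) ≈ 38). Extremely strong base; never a leaving group.
From cyclohexyl–N₂⁺ the leaving group is N₂ (no meaningful conjugate acid; N₂ departs as an exceptionally stable neutral molecule).
(In practice cyclohexyl–N₂⁺ is made from cyclohexyl–NH₂ by diazotisation (NaNO₂ / HCl, 0 °C), generating a diazonium salt that expels N₂.)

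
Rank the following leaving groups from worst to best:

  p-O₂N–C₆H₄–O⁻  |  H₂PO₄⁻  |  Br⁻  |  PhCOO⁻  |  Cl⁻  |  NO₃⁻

The more stable X⁻ (or X) is on its own — i.e. the weaker a base it is — the better a leaving group it makes.
Br⁻: pKₐ(HBr) ≈ -9
Cl⁻: pKₐ(HCl) ≈ -7
NO₃⁻: pKₐ(HNO₃) ≈ -1.3
H₂PO₄⁻: pKₐ(H₃PO₄) ≈ 2.1
PhCOO⁻: pKₐ(C₆H₅COOH) ≈ 4.2
p-O₂N–C₆H₄–O⁻: pKₐ(p-nitrophenol) ≈ 7.2
Listed from poorest to best leaving group as asked.

p-O₂N–C₆H₄–O⁻ < PhCOO⁻ < H₂PO₄⁻ < NO₃⁻ < Cl⁻ < Br⁻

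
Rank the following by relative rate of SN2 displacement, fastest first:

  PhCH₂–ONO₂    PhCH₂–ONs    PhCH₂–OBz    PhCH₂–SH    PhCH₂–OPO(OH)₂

PhCH₂–ONs > PhCH₂–ONO₂ > PhCH₂–OPO(OH)₂ > PhCH₂–OBz > PhCH₂–SH

With the same alkyl group throughout, only the leaving group differentiates the rates.
A good leaving group is a weak base: the lower the pKₐ of its conjugate acid, the more readily it departs.
PhCH₂–ONs loses ONs⁻: pKₐ(p-O₂NC₆H₄SO₃H) ≈ -3.5
PhCH₂–ONO₂ loses NO₃⁻: pKₐ(HNO₃) ≈ -1.3
PhCH₂–OPO(OH)₂ loses H₂PO₄⁻: pKₐ(H₃PO₄) ≈ 2.1
PhCH₂–OBz loses PhCOO⁻: pKₐ(C₆H₅COOH) ≈ 4.2
PhCH₂–SH loses HS⁻: pKₐ(H₂S) ≈ 7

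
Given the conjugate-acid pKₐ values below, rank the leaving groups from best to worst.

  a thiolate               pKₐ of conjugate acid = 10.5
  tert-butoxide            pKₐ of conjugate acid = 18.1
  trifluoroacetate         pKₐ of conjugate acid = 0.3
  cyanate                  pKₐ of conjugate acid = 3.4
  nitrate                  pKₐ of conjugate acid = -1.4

Lower conjugate-acid pKₐ ⇒ weaker base ⇒ better leaving group.
Sorting by the given values: nitrate (-1.4), trifluoroacetate (0.3), cyanate (3.4), a thiolate (10.5), tert-butoxide (18.1).

nitrate > trifluoroacetate > cyanate > a thiolate > tert-butoxide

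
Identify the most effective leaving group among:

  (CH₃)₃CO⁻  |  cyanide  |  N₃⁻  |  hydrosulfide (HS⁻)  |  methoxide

N₃⁻

Rank by basicity of the departing species: weakest base leaves most easily.
N₃⁻: pKₐ(HN₃) ≈ 4.7
hydrosulfide (HS⁻): pKₐ(H₂S) ≈ 7
cyanide: pKₐ(HCN) ≈ 9.2
methoxide: pKₐ(CH₃OH) ≈ 15.5
(CH₃)₃CO⁻: pKₐ(t-BuOH) ≈ 18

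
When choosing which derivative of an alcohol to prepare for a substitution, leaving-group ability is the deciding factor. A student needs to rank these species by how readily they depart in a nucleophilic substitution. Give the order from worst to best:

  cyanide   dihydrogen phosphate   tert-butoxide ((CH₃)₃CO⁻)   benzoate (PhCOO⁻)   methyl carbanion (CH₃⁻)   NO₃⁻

methyl carbanion (CH₃⁻) < tert-butoxide ((CH₃)₃CO⁻) < cyanide < benzoate (PhCOO⁻) < dihydrogen phosphate < NO₃⁻

The more stable X⁻ (or X) is on its own — i.e. the weaker a base it is — the better a leaving group it makes.
NO₃⁻: pKₐ(HNO₃) ≈ -1.3 — resonance-delocalised over three oxygens
dihydrogen phosphate: pKₐ(H₃PO₄) ≈ 2.1 — moderate base; biological leaving group after further activation
benzoate (PhCOO⁻): pKₐ(C₆H₅COOH) ≈ 4.2
cyanide: pKₐ(HCN) ≈ 9.2
tert-butoxide ((CH₃)₃CO⁻): pKₐ(t-BuOH) ≈ 18 — bulky, strongly basic alkoxide
methyl carbanion (CH₃⁻): pKₐ(CH₄) ≈ 48 — unstabilised carbanion; the worst conceivable leaving group
The question asks for worst first, so the sequence is read in increasing leaving-group ability.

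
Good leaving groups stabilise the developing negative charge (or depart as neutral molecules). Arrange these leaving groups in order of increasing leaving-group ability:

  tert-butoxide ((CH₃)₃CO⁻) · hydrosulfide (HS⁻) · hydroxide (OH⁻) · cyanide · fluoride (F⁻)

tert-butoxide ((CH₃)₃CO⁻) < hydroxide (OH⁻) < cyanide < hydrosulfide (HS⁻) < fluoride (F⁻)

A good leaving group is a weak base: the lower the pKₐ of its conjugate acid, the more readily it departs.
fluoride (F⁻): pKₐ(HF) ≈ 3.2 — small and strongly basic; the poor halide leaving group
hydrosulfide (HS⁻): pKₐ(H₂S) ≈ 7
cyanide: pKₐ(HCN) ≈ 9.2 — sp carbon stabilises the charge somewhat, but still a poor LG
hydroxide (OH⁻): pKₐ(H₂O) ≈ 15.7
tert-butoxide ((CH₃)₃CO⁻): pKₐ(t-BuOH) ≈ 18 — bulky, strongly basic alkoxide
Listed from poorest to best leaving group as asked.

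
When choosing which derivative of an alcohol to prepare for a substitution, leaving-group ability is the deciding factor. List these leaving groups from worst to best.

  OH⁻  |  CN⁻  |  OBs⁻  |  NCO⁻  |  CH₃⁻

Leaving-group ability tracks the stability of the departed species; conjugate-acid pKₐ is the usual yardstick (lower pKₐ → better LG).
OBs⁻: pKₐ(p-BrC₆H₄SO₃H) ≈ -2.8 — arenesulfonate with a p-bromo substituent
NCO⁻: pKₐ(HOCN) ≈ 3.5
CN⁻: pKₐ(HCN) ≈ 9.2
OH⁻: pKₐ(H₂O) ≈ 15.7
CH₃⁻: pKₐ(CH₄) ≈ 48 — unstabilised carbanion; the worst conceivable leaving group
Reversing gives the worst-to-best order requested.

CH₃⁻ < OH⁻ < CN⁻ < NCO⁻ < OBs⁻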